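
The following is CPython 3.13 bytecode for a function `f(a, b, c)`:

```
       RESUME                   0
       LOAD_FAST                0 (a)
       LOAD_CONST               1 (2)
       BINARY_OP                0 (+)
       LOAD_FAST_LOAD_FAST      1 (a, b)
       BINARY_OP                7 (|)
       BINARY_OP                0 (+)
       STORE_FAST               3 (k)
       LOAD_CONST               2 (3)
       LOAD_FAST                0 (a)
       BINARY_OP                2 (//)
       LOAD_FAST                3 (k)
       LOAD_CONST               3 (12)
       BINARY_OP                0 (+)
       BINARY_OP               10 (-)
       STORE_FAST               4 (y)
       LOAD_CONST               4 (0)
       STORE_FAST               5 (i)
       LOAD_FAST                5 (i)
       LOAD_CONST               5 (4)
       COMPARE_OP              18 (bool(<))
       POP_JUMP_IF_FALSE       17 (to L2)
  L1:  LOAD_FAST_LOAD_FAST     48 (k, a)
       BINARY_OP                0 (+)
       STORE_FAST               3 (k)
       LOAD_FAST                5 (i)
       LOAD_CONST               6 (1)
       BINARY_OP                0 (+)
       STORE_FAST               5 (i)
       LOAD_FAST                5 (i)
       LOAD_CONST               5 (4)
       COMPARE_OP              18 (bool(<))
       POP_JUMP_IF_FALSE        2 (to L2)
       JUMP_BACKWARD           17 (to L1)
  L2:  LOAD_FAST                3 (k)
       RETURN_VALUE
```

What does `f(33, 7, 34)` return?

LOAD_FAST a → push 33
LOAD_CONST → push 2
BINARY_OP + → 33 + 2 = 35
LOAD_FAST_LOAD_FAST a,b → push 33,7
BINARY_OP | → 33 | 7 = 39
BINARY_OP + → 35 + 39 = 74
STORE_FAST k → k=74
LOAD_CONST → push 3
LOAD_FAST a → push 33
BINARY_OP // → 3 // 33 = 0
LOAD_FAST k → push 74
LOAD_CONST → push 12
BINARY_OP + → 74 + 12 = 86
BINARY_OP - → 0 - 86 = -86
STORE_FAST y → y=-86
LOAD_CONST → push 0
STORE_FAST i → i=0
LOAD_FAST i → push 0
LOAD_CONST → push 4
COMPARE_OP bool(<) → 0 vs 4 = True
POP_JUMP_IF_FALSE → pop True; no jump
LOAD_FAST_LOAD_FAST k,a → push 74,33
BINARY_OP + → 74 + 33 = 107
STORE_FAST k → k=107
LOAD_FAST i → push 0
LOAD_CONST → push 1
BINARY_OP + → 0 + 1 = 1
STORE_FAST i → i=1
LOAD_FAST i → push 1
LOAD_CONST → push 4
COMPARE_OP bool(<) → 1 vs 4 = True
POP_JUMP_IF_FALSE → pop True; no jump
LOAD_FAST_LOAD_FAST k,a → push 107,33
BINARY_OP + → 107 + 33 = 140
STORE_FAST k → k=140
LOAD_FAST i → push 1
LOAD_CONST → push 1
BINARY_OP + → 1 + 1 = 2
STORE_FAST i → i=2
LOAD_FAST i → push 2
LOAD_CONST → push 4
COMPARE_OP bool(<) → 2 vs 4 = True
POP_JUMP_IF_FALSE → pop True; no jump
LOAD_FAST_LOAD_FAST k,a → push 140,33
BINARY_OP + → 140 + 33 = 173
STORE_FAST k → k=173
LOAD_FAST i → push 2
LOAD_CONST → push 1
BINARY_OP + → 2 + 1 = 3
STORE_FAST i → i=3
LOAD_FAST i → push 3
LOAD_CONST → push 4
COMPARE_OP bool(<) → 3 vs 4 = True
POP_JUMP_IF_FALSE → pop True; no jump
LOAD_FAST_LOAD_FAST k,a → push 173,33
BINARY_OP + → 173 + 33 = 206
STORE_FAST k → k=206
LOAD_FAST i → push 3
LOAD_CONST → push 1
BINARY_OP + → 3 + 1 = 4
STORE_FAST i → i=4
LOAD_FAST i → push 4
LOAD_CONST → push 4
COMPARE_OP bool(<) → 4 vs 4 = False
POP_JUMP_IF_FALSE → pop False; jump
LOAD_FAST k → push 206
RETURN_VALUE → return 206.

206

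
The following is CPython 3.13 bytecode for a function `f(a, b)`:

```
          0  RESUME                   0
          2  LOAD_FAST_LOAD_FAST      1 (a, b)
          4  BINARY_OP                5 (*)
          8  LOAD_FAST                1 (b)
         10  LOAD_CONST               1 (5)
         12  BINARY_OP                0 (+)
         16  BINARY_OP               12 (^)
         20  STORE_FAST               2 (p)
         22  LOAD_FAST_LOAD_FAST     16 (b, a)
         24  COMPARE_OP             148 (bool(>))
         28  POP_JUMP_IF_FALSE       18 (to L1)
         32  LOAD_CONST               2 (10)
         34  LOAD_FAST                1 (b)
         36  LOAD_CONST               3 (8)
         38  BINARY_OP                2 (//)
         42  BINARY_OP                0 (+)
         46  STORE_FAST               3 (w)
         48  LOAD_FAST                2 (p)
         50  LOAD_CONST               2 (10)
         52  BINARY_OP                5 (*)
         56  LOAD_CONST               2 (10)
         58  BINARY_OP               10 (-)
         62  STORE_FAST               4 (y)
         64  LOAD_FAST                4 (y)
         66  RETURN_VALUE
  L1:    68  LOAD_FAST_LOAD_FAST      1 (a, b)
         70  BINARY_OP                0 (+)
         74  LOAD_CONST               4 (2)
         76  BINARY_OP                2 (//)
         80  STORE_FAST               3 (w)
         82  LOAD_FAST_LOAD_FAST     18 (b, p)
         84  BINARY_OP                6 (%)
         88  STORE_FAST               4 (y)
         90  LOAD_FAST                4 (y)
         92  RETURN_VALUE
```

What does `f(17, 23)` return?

4100

LOAD_FAST_LOAD_FAST a,b → push 17,23. Stack: [17, 23]
BINARY_OP * → 17 * 23 = 391. Stack: [391]
LOAD_FAST b → push 23. Stack: [391, 23]
LOAD_CONST → push 5. Stack: [391, 23, 5]
BINARY_OP + → 23 + 5 = 28. Stack: [391, 28]
BINARY_OP ^ → 391 ^ 28 = 411. Stack: [411]
STORE_FAST p → p=411. Stack: []
LOAD_FAST_LOAD_FAST b,a → push 23,17. Stack: [23, 17]
COMPARE_OP bool(>) → 23 vs 17 = True. Stack: [True]
POP_JUMP_IF_FALSE → pop True; no jump. Stack: []
LOAD_CONST → push 10. Stack: [10]
LOAD_FAST b → push 23. Stack: [10, 23]
LOAD_CONST → push 8. Stack: [10, 23, 8]
BINARY_OP // → 23 // 8 = 2. Stack: [10, 2]
BINARY_OP + → 10 + 2 = 12. Stack: [12]
STORE_FAST w → w=12. Stack: []
LOAD_FAST p → push 411. Stack: [411]
LOAD_CONST → push 10. Stack: [411, 10]
BINARY_OP * → 411 * 10 = 4110. Stack: [4110]
LOAD_CONST → push 10. Stack: [4110, 10]
BINARY_OP - → 4110 - 10 = 4100. Stack: [4100]
STORE_FAST y → y=4100. Stack: []
LOAD_FAST y → push 4100. Stack: [4100]
RETURN_VALUE → return 4100.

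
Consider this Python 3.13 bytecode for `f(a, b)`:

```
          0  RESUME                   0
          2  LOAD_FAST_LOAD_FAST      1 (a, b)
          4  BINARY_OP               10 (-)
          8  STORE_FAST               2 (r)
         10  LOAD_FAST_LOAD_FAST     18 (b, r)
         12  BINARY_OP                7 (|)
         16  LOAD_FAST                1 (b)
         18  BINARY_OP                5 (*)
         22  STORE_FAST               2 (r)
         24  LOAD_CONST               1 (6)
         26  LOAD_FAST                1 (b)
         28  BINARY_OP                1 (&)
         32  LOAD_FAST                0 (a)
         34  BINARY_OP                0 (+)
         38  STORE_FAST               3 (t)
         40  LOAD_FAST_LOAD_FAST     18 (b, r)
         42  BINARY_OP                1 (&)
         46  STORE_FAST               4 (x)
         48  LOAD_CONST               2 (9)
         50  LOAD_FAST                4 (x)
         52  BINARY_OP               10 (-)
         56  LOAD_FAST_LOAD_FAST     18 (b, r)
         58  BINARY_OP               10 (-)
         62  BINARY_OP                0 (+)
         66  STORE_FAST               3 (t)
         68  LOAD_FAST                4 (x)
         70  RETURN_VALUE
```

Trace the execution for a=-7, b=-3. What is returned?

LOAD_FAST_LOAD_FAST a,b → push -7,-3. Stack: [-7, -3]
BINARY_OP - → -7 - -3 = -4. Stack: [-4]
STORE_FAST r → r=-4. Stack: []
LOAD_FAST_LOAD_FAST b,r → push -3,-4. Stack: [-3, -4]
BINARY_OP | → -3 | -4 = -3. Stack: [-3]
LOAD_FAST b → push -3. Stack: [-3, -3]
BINARY_OP * → -3 * -3 = 9. Stack: [9]
STORE_FAST r → r=9. Stack: []
LOAD_CONST → push 6. Stack: [6]
LOAD_FAST b → push -3. Stack: [6, -3]
BINARY_OP & → 6 & -3 = 4. Stack: [4]
LOAD_FAST a → push -7. Stack: [4, -7]
BINARY_OP + → 4 + -7 = -3. Stack: [-3]
STORE_FAST t → t=-3. Stack: []
LOAD_FAST_LOAD_FAST b,r → push -3,9. Stack: [-3, 9]
BINARY_OP & → -3 & 9 = 9. Stack: [9]
STORE_FAST x → x=9. Stack: []
LOAD_CONST → push 9. Stack: [9]
LOAD_FAST x → push 9. Stack: [9, 9]
BINARY_OP - → 9 - 9 = 0. Stack: [0]
LOAD_FAST_LOAD_FAST b,r → push -3,9. Stack: [0, -3, 9]
BINARY_OP - → -3 - 9 = -12. Stack: [0, -12]
BINARY_OP + → 0 + -12 = -12. Stack: [-12]
STORE_FAST t → t=-12. Stack: []
LOAD_FAST x → push 9. Stack: [9]
RETURN_VALUE → return 9.

9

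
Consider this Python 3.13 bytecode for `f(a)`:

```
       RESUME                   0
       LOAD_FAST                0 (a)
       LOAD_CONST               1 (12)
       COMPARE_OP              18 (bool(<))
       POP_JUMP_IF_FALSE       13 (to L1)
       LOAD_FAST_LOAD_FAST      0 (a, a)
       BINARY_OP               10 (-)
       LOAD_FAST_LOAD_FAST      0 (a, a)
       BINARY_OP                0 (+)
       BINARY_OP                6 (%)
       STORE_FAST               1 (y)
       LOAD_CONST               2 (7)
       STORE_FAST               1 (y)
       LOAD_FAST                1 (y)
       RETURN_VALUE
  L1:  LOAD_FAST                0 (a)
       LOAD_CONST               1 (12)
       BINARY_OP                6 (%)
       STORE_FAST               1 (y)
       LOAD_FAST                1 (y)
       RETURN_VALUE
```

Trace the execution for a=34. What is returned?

LOAD_FAST a → push 34. Stack: [34]
LOAD_CONST → push 12. Stack: [34, 12]
COMPARE_OP bool(<) → 34 vs 12 = False. Stack: [False]
POP_JUMP_IF_FALSE → pop False; jump. Stack: []
LOAD_FAST a → push 34. Stack: [34]
LOAD_CONST → push 12. Stack: [34, 12]
BINARY_OP % → 34 % 12 = 10. Stack: [10]
STORE_FAST y → y=10. Stack: []
LOAD_FAST y → push 10. Stack: [10]
RETURN_VALUE → return 10.

10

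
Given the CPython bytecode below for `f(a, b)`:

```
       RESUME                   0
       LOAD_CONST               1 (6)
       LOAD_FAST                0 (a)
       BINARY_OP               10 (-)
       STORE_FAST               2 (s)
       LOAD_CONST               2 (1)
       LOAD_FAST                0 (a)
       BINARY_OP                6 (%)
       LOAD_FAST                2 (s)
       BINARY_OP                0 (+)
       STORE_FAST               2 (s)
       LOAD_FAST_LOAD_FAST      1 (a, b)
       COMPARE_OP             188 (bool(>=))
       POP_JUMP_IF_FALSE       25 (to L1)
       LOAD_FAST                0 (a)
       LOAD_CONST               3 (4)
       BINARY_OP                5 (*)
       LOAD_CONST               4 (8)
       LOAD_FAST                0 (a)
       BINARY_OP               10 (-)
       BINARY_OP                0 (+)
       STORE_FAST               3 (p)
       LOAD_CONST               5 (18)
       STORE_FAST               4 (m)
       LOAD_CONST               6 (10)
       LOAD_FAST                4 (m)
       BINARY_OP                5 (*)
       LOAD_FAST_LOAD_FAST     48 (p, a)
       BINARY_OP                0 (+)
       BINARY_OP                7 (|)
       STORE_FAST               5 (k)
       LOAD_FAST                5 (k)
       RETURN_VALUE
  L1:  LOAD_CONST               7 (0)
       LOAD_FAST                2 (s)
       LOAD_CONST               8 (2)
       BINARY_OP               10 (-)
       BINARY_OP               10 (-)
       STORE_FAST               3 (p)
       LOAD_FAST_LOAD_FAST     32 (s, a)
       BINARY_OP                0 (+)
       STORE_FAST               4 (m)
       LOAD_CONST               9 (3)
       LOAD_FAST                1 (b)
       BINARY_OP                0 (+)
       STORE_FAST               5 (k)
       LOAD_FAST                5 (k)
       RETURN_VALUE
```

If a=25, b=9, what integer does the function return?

252

LOAD_CONST → push 6. Stack: [6]
LOAD_FAST a → push 25. Stack: [6, 25]
BINARY_OP - → 6 - 25 = -19. Stack: [-19]
STORE_FAST s → s=-19. Stack: []
LOAD_CONST → push 1. Stack: [1]
LOAD_FAST a → push 25. Stack: [1, 25]
BINARY_OP % → 1 % 25 = 1. Stack: [1]
LOAD_FAST s → push -19. Stack: [1, -19]
BINARY_OP + → 1 + -19 = -18. Stack: [-18]
STORE_FAST s → s=-18. Stack: []
LOAD_FAST_LOAD_FAST a,b → push 25,9. Stack: [25, 9]
COMPARE_OP bool(>=) → 25 vs 9 = True. Stack: [True]
POP_JUMP_IF_FALSE → pop True; no jump. Stack: []
LOAD_FAST a → push 25. Stack: [25]
LOAD_CONST → push 4. Stack: [25, 4]
BINARY_OP * → 25 * 4 = 100. Stack: [100]
LOAD_CONST → push 8. Stack: [100, 8]
LOAD_FAST a → push 25. Stack: [100, 8, 25]
BINARY_OP - → 8 - 25 = -17. Stack: [100, -17]
BINARY_OP + → 100 + -17 = 83. Stack: [83]
STORE_FAST p → p=83. Stack: []
LOAD_CONST → push 18. Stack: [18]
STORE_FAST m → m=18. Stack: []
LOAD_CONST → push 10. Stack: [10]
LOAD_FAST m → push 18. Stack: [10, 18]
BINARY_OP * → 10 * 18 = 180. Stack: [180]
LOAD_FAST_LOAD_FAST p,a → push 83,25. Stack: [180, 83, 25]
BINARY_OP + → 83 + 25 = 108. Stack: [180, 108]
BINARY_OP | → 180 | 108 = 252. Stack: [252]
STORE_FAST k → k=252. Stack: []
LOAD_FAST k → push 252. Stack: [252]
RETURN_VALUE → return 252.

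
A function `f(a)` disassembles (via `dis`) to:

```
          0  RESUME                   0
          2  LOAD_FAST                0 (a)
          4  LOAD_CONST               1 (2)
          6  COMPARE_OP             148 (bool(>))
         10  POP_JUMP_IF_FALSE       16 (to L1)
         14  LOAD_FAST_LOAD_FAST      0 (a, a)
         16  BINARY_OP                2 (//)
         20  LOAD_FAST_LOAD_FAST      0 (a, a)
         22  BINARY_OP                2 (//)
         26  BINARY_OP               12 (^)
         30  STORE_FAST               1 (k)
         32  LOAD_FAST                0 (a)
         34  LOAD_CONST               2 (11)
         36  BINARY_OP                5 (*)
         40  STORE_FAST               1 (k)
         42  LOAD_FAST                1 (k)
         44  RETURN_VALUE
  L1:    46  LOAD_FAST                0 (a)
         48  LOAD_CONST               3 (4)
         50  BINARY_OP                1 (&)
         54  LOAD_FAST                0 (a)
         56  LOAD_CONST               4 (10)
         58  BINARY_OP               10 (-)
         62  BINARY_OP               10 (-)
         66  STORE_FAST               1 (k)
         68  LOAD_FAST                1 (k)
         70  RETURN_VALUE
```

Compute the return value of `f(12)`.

LOAD_FAST a → push 12. Stack: [12]
LOAD_CONST → push 2. Stack: [12, 2]
COMPARE_OP bool(>) → 12 vs 2 = True. Stack: [True]
POP_JUMP_IF_FALSE → pop True; no jump. Stack: []
LOAD_FAST_LOAD_FAST a,a → push 12,12. Stack: [12, 12]
BINARY_OP // → 12 // 12 = 1. Stack: [1]
LOAD_FAST_LOAD_FAST a,a → push 12,12. Stack: [1, 12, 12]
BINARY_OP // → 12 // 12 = 1. Stack: [1, 1]
BINARY_OP ^ → 1 ^ 1 = 0. Stack: [0]
STORE_FAST k → k=0. Stack: []
LOAD_FAST a → push 12. Stack: [12]
LOAD_CONST → push 11. Stack: [12, 11]
BINARY_OP * → 12 * 11 = 132. Stack: [132]
STORE_FAST k → k=132. Stack: []
LOAD_FAST k → push 132. Stack: [132]
RETURN_VALUE → return 132.

132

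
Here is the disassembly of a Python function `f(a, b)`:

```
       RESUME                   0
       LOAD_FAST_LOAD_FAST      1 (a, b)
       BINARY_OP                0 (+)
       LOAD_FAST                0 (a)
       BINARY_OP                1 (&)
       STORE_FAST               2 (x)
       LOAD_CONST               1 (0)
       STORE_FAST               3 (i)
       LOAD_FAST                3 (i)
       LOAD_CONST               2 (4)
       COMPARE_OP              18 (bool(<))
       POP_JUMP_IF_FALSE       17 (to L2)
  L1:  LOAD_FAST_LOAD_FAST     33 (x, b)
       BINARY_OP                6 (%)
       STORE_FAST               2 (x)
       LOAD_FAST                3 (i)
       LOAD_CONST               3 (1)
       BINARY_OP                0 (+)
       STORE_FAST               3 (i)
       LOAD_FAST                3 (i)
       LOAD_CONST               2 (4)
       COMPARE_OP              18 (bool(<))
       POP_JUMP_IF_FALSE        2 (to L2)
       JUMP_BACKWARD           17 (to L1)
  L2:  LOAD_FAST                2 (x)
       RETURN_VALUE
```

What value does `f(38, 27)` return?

LOAD_FAST_LOAD_FAST a,b → push 38,27. Stack: [38, 27]
BINARY_OP + → 38 + 27 = 65. Stack: [65]
LOAD_FAST a → push 38. Stack: [65, 38]
BINARY_OP & → 65 & 38 = 0. Stack: [0]
STORE_FAST x → x=0. Stack: []
LOAD_CONST → push 0. Stack: [0]
STORE_FAST i → i=0. Stack: []
LOAD_FAST i → push 0. Stack: [0]
LOAD_CONST → push 4. Stack: [0, 4]
COMPARE_OP bool(<) → 0 vs 4 = True. Stack: [True]
POP_JUMP_IF_FALSE → pop True; no jump. Stack: []
LOAD_FAST_LOAD_FAST x,b → push 0,27. Stack: [0, 27]
BINARY_OP % → 0 % 27 = 0. Stack: [0]
STORE_FAST x → x=0. Stack: []
LOAD_FAST i → push 0. Stack: [0]
LOAD_CONST → push 1. Stack: [0, 1]
BINARY_OP + → 0 + 1 = 1. Stack: [1]
STORE_FAST i → i=1. Stack: []
LOAD_FAST i → push 1. Stack: [1]
LOAD_CONST → push 4. Stack: [1, 4]
COMPARE_OP bool(<) → 1 vs 4 = True. Stack: [True]
POP_JUMP_IF_FALSE → pop True; no jump. Stack: []
LOAD_FAST_LOAD_FAST x,b → push 0,27. Stack: [0, 27]
BINARY_OP % → 0 % 27 = 0. Stack: [0]
STORE_FAST x → x=0. Stack: []
LOAD_FAST i → push 1. Stack: [1]
LOAD_CONST → push 1. Stack: [1, 1]
BINARY_OP + → 1 + 1 = 2. Stack: [2]
STORE_FAST i → i=2. Stack: []
LOAD_FAST i → push 2. Stack: [2]
LOAD_CONST → push 4. Stack: [2, 4]
COMPARE_OP bool(<) → 2 vs 4 = True. Stack: [True]
POP_JUMP_IF_FALSE → pop True; no jump. Stack: []
LOAD_FAST_LOAD_FAST x,b → push 0,27. Stack: [0, 27]
BINARY_OP % → 0 % 27 = 0. Stack: [0]
STORE_FAST x → x=0. Stack: []
LOAD_FAST i → push 2. Stack: [2]
LOAD_CONST → push 1. Stack: [2, 1]
BINARY_OP + → 2 + 1 = 3. Stack: [3]
STORE_FAST i → i=3. Stack: []
LOAD_FAST i → push 3. Stack: [3]
LOAD_CONST → push 4. Stack: [3, 4]
COMPARE_OP bool(<) → 3 vs 4 = True. Stack: [True]
POP_JUMP_IF_FALSE → pop True; no jump. Stack: []
LOAD_FAST_LOAD_FAST x,b → push 0,27. Stack: [0, 27]
BINARY_OP % → 0 % 27 = 0. Stack: [0]
STORE_FAST x → x=0. Stack: []
LOAD_FAST i → push 3. Stack: [3]
LOAD_CONST → push 1. Stack: [3, 1]
BINARY_OP + → 3 + 1 = 4. Stack: [4]
STORE_FAST i → i=4. Stack: []
LOAD_FAST i → push 4. Stack: [4]
LOAD_CONST → push 4. Stack: [4, 4]
COMPARE_OP bool(<) → 4 vs 4 = False. Stack: [False]
POP_JUMP_IF_FALSE → pop False; jump. Stack: []
LOAD_FAST x → push 0. Stack: [0]
RETURN_VALUE → return 0.

0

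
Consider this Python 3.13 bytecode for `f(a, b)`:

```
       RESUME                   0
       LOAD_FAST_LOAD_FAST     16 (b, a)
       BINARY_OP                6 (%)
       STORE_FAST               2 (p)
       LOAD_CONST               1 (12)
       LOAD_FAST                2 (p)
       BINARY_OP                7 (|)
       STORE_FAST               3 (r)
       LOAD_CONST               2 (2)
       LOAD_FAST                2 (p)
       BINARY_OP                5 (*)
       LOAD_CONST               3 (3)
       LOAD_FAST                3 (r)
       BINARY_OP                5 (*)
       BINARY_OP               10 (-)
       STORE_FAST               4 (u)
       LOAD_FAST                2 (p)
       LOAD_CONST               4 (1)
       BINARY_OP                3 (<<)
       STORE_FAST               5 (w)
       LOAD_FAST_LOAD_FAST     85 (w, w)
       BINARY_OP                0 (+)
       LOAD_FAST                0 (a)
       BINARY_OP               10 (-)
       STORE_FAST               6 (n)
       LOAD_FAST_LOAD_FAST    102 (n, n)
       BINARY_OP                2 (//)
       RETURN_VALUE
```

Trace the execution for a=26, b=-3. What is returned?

1

LOAD_FAST_LOAD_FAST b,a → push -3,26. Stack: [-3, 26]
BINARY_OP % → -3 % 26 = 23. Stack: [23]
STORE_FAST p → p=23. Stack: []
LOAD_CONST → push 12. Stack: [12]
LOAD_FAST p → push 23. Stack: [12, 23]
BINARY_OP | → 12 | 23 = 31. Stack: [31]
STORE_FAST r → r=31. Stack: []
LOAD_CONST → push 2. Stack: [2]
LOAD_FAST p → push 23. Stack: [2, 23]
BINARY_OP * → 2 * 23 = 46. Stack: [46]
LOAD_CONST → push 3. Stack: [46, 3]
LOAD_FAST r → push 31. Stack: [46, 3, 31]
BINARY_OP * → 3 * 31 = 93. Stack: [46, 93]
BINARY_OP - → 46 - 93 = -47. Stack: [-47]
STORE_FAST u → u=-47. Stack: []
LOAD_FAST p → push 23. Stack: [23]
LOAD_CONST → push 1. Stack: [23, 1]
BINARY_OP << → 23 << 1 = 46. Stack: [46]
STORE_FAST w → w=46. Stack: []
LOAD_FAST_LOAD_FAST w,w → push 46,46. Stack: [46, 46]
BINARY_OP + → 46 + 46 = 92. Stack: [92]
LOAD_FAST a → push 26. Stack: [92, 26]
BINARY_OP - → 92 - 26 = 66. Stack: [66]
STORE_FAST n → n=66. Stack: []
LOAD_FAST_LOAD_FAST n,n → push 66,66. Stack: [66, 66]
BINARY_OP // → 66 // 66 = 1. Stack: [1]
RETURN_VALUE → return 1.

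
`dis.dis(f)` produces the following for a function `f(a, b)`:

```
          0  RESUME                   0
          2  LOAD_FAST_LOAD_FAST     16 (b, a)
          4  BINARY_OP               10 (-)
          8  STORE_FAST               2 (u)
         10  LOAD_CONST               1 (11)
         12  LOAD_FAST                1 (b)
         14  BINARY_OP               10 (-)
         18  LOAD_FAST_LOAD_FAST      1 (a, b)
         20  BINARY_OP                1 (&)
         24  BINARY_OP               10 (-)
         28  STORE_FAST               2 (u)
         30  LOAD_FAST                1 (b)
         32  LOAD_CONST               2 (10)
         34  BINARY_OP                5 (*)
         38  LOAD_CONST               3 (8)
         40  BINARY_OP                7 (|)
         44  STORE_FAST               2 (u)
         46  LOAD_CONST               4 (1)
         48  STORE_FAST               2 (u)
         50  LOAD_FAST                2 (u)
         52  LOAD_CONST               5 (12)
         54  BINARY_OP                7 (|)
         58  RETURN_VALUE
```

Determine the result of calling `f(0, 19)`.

LOAD_FAST_LOAD_FAST b,a → push 19,0. Stack: [19, 0]
BINARY_OP - → 19 - 0 = 19. Stack: [19]
STORE_FAST u → u=19. Stack: []
LOAD_CONST → push 11. Stack: [11]
LOAD_FAST b → push 19. Stack: [11, 19]
BINARY_OP - → 11 - 19 = -8. Stack: [-8]
LOAD_FAST_LOAD_FAST a,b → push 0,19. Stack: [-8, 0, 19]
BINARY_OP & → 0 & 19 = 0. Stack: [-8, 0]
BINARY_OP - → -8 - 0 = -8. Stack: [-8]
STORE_FAST u → u=-8. Stack: []
LOAD_FAST b → push 19. Stack: [19]
LOAD_CONST → push 10. Stack: [19, 10]
BINARY_OP * → 19 * 10 = 190. Stack: [190]
LOAD_CONST → push 8. Stack: [190, 8]
BINARY_OP | → 190 | 8 = 190. Stack: [190]
STORE_FAST u → u=190. Stack: []
LOAD_CONST → push 1. Stack: [1]
STORE_FAST u → u=1. Stack: []
LOAD_FAST u → push 1. Stack: [1]
LOAD_CONST → push 12. Stack: [1, 12]
BINARY_OP | → 1 | 12 = 13. Stack: [13]
RETURN_VALUE → return 13.

13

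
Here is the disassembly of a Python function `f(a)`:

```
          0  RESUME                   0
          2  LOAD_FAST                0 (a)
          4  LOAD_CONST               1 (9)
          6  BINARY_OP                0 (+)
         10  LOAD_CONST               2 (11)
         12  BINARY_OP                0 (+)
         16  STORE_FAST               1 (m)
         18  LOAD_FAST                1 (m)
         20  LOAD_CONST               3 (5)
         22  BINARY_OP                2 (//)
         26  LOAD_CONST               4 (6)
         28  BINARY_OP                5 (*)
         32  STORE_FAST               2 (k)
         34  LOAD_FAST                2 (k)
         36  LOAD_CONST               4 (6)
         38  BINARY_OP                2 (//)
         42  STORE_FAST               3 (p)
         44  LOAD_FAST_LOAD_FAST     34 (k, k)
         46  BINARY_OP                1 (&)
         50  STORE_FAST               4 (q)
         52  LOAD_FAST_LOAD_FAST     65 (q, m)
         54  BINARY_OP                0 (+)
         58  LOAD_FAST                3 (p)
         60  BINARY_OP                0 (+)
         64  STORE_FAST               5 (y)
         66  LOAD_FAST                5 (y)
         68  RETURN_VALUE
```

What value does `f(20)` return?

LOAD_FAST a → push 20. Stack: [20]
LOAD_CONST → push 9. Stack: [20, 9]
BINARY_OP + → 20 + 9 = 29. Stack: [29]
LOAD_CONST → push 11. Stack: [29, 11]
BINARY_OP + → 29 + 11 = 40. Stack: [40]
STORE_FAST m → m=40. Stack: []
LOAD_FAST m → push 40. Stack: [40]
LOAD_CONST → push 5. Stack: [40, 5]
BINARY_OP // → 40 // 5 = 8. Stack: [8]
LOAD_CONST → push 6. Stack: [8, 6]
BINARY_OP * → 8 * 6 = 48. Stack: [48]
STORE_FAST k → k=48. Stack: []
LOAD_FAST k → push 48. Stack: [48]
LOAD_CONST → push 6. Stack: [48, 6]
BINARY_OP // → 48 // 6 = 8. Stack: [8]
STORE_FAST p → p=8. Stack: []
LOAD_FAST_LOAD_FAST k,k → push 48,48. Stack: [48, 48]
BINARY_OP & → 48 & 48 = 48. Stack: [48]
STORE_FAST q → q=48. Stack: []
LOAD_FAST_LOAD_FAST q,m → push 48,40. Stack: [48, 40]
BINARY_OP + → 48 + 40 = 88. Stack: [88]
LOAD_FAST p → push 8. Stack: [88, 8]
BINARY_OP + → 88 + 8 = 96. Stack: [96]
STORE_FAST y → y=96. Stack: []
LOAD_FAST y → push 96. Stack: [96]
RETURN_VALUE → return 96.

96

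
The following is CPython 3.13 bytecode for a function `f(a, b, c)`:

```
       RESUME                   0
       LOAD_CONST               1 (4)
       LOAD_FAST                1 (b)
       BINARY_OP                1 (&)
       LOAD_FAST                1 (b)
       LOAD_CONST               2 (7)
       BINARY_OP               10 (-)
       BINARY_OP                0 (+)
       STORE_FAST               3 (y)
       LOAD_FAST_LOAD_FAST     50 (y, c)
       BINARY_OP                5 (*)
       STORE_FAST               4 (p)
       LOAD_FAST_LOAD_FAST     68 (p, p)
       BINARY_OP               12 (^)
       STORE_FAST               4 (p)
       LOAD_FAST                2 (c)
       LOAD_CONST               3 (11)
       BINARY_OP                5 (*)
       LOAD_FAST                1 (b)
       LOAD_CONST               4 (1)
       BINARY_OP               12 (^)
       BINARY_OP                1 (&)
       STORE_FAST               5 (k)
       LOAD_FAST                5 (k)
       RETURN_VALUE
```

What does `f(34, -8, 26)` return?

280

LOAD_CONST → push 4. Stack: [4]
LOAD_FAST b → push -8. Stack: [4, -8]
BINARY_OP & → 4 & -8 = 0. Stack: [0]
LOAD_FAST b → push -8. Stack: [0, -8]
LOAD_CONST → push 7. Stack: [0, -8, 7]
BINARY_OP - → -8 - 7 = -15. Stack: [0, -15]
BINARY_OP + → 0 + -15 = -15. Stack: [-15]
STORE_FAST y → y=-15. Stack: []
LOAD_FAST_LOAD_FAST y,c → push -15,26. Stack: [-15, 26]
BINARY_OP * → -15 * 26 = -390. Stack: [-390]
STORE_FAST p → p=-390. Stack: []
LOAD_FAST_LOAD_FAST p,p → push -390,-390. Stack: [-390, -390]
BINARY_OP ^ → -390 ^ -390 = 0. Stack: [0]
STORE_FAST p → p=0. Stack: []
LOAD_FAST c → push 26. Stack: [26]
LOAD_CONST → push 11. Stack: [26, 11]
BINARY_OP * → 26 * 11 = 286. Stack: [286]
LOAD_FAST b → push -8. Stack: [286, -8]
LOAD_CONST → push 1. Stack: [286, -8, 1]
BINARY_OP ^ → -8 ^ 1 = -7. Stack: [286, -7]
BINARY_OP & → 286 & -7 = 280. Stack: [280]
STORE_FAST k → k=280. Stack: []
LOAD_FAST k → push 280. Stack: [280]
RETURN_VALUE → return 280.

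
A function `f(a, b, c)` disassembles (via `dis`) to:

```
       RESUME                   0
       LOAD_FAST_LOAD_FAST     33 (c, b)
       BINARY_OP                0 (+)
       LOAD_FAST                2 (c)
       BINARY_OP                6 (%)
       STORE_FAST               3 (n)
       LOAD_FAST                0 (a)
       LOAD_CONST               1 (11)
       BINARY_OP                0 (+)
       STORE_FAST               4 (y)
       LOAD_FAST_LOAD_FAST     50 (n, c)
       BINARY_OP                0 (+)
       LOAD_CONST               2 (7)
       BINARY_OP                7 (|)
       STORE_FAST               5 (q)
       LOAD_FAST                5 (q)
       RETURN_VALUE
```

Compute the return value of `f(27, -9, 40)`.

71

LOAD_FAST_LOAD_FAST c,b → push 40,-9. Stack: [40, -9]
BINARY_OP + → 40 + -9 = 31. Stack: [31]
LOAD_FAST c → push 40. Stack: [31, 40]
BINARY_OP % → 31 % 40 = 31. Stack: [31]
STORE_FAST n → n=31. Stack: []
LOAD_FAST a → push 27. Stack: [27]
LOAD_CONST → push 11. Stack: [27, 11]
BINARY_OP + → 27 + 11 = 38. Stack: [38]
STORE_FAST y → y=38. Stack: []
LOAD_FAST_LOAD_FAST n,c → push 31,40. Stack: [31, 40]
BINARY_OP + → 31 + 40 = 71. Stack: [71]
LOAD_CONST → push 7. Stack: [71, 7]
BINARY_OP | → 71 | 7 = 71. Stack: [71]
STORE_FAST q → q=71. Stack: []
LOAD_FAST q → push 71. Stack: [71]
RETURN_VALUE → return 71.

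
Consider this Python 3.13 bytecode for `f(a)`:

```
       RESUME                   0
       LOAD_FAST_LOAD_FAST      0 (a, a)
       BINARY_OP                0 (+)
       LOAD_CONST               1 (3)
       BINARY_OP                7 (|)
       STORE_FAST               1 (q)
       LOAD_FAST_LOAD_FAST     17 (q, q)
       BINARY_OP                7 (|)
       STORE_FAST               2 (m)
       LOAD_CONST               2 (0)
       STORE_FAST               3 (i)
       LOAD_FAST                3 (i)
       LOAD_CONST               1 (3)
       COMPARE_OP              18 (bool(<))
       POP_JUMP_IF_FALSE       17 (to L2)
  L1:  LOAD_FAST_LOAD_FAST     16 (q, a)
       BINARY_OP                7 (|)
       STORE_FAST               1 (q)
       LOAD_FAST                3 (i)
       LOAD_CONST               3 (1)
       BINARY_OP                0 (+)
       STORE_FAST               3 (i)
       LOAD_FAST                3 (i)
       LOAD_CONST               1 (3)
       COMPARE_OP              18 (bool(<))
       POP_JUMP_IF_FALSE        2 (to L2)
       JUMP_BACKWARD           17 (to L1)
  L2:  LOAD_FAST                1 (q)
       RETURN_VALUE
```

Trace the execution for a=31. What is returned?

63

LOAD_FAST_LOAD_FAST a,a → push 31,31. Stack: [31, 31]
BINARY_OP + → 31 + 31 = 62. Stack: [62]
LOAD_CONST → push 3. Stack: [62, 3]
BINARY_OP | → 62 | 3 = 63. Stack: [63]
STORE_FAST q → q=63. Stack: []
LOAD_FAST_LOAD_FAST q,q → push 63,63. Stack: [63, 63]
BINARY_OP | → 63 | 63 = 63. Stack: [63]
STORE_FAST m → m=63. Stack: []
LOAD_CONST → push 0. Stack: [0]
STORE_FAST i → i=0. Stack: []
LOAD_FAST i → push 0. Stack: [0]
LOAD_CONST → push 3. Stack: [0, 3]
COMPARE_OP bool(<) → 0 vs 3 = True. Stack: [True]
POP_JUMP_IF_FALSE → pop True; no jump. Stack: []
LOAD_FAST_LOAD_FAST q,a → push 63,31. Stack: [63, 31]
BINARY_OP | → 63 | 31 = 63. Stack: [63]
STORE_FAST q → q=63. Stack: []
LOAD_FAST i → push 0. Stack: [0]
LOAD_CONST → push 1. Stack: [0, 1]
BINARY_OP + → 0 + 1 = 1. Stack: [1]
STORE_FAST i → i=1. Stack: []
LOAD_FAST i → push 1. Stack: [1]
LOAD_CONST → push 3. Stack: [1, 3]
COMPARE_OP bool(<) → 1 vs 3 = True. Stack: [True]
POP_JUMP_IF_FALSE → pop True; no jump. Stack: []
LOAD_FAST_LOAD_FAST q,a → push 63,31. Stack: [63, 31]
BINARY_OP | → 63 | 31 = 63. Stack: [63]
STORE_FAST q → q=63. Stack: []
LOAD_FAST i → push 1. Stack: [1]
LOAD_CONST → push 1. Stack: [1, 1]
BINARY_OP + → 1 + 1 = 2. Stack: [2]
STORE_FAST i → i=2. Stack: []
LOAD_FAST i → push 2. Stack: [2]
LOAD_CONST → push 3. Stack: [2, 3]
COMPARE_OP bool(<) → 2 vs 3 = True. Stack: [True]
POP_JUMP_IF_FALSE → pop True; no jump. Stack: []
LOAD_FAST_LOAD_FAST q,a → push 63,31. Stack: [63, 31]
BINARY_OP | → 63 | 31 = 63. Stack: [63]
STORE_FAST q → q=63. Stack: []
LOAD_FAST i → push 2. Stack: [2]
LOAD_CONST → push 1. Stack: [2, 1]
BINARY_OP + → 2 + 1 = 3. Stack: [3]
STORE_FAST i → i=3. Stack: []
LOAD_FAST i → push 3. Stack: [3]
LOAD_CONST → push 3. Stack: [3, 3]
COMPARE_OP bool(<) → 3 vs 3 = False. Stack: [False]
POP_JUMP_IF_FALSE → pop False; jump. Stack: []
LOAD_FAST q → push 63. Stack: [63]
RETURN_VALUE → return 63.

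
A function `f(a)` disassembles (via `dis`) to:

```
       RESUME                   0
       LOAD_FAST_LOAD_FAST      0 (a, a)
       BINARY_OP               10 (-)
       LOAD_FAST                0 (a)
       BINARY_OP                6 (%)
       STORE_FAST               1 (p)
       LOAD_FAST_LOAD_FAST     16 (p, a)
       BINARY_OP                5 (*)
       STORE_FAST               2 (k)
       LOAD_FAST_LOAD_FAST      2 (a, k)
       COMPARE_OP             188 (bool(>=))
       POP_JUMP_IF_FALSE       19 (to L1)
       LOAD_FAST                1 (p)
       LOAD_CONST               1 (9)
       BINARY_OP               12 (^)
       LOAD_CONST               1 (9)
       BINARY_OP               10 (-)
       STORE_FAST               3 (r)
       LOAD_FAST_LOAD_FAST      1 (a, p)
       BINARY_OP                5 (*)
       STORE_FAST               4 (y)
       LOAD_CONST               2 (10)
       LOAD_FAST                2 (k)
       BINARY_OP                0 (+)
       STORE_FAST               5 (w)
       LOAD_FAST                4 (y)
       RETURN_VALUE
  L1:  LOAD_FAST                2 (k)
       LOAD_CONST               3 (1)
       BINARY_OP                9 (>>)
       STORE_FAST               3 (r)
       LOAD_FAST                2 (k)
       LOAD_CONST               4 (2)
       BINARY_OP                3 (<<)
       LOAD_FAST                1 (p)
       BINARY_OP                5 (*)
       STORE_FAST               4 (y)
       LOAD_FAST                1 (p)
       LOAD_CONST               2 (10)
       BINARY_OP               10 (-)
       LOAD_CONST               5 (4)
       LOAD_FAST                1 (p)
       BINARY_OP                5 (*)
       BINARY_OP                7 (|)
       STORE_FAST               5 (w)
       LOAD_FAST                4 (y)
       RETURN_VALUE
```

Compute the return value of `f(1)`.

0

LOAD_FAST_LOAD_FAST a,a → push 1,1. Stack: [1, 1]
BINARY_OP - → 1 - 1 = 0. Stack: [0]
LOAD_FAST a → push 1. Stack: [0, 1]
BINARY_OP % → 0 % 1 = 0. Stack: [0]
STORE_FAST p → p=0. Stack: []
LOAD_FAST_LOAD_FAST p,a → push 0,1. Stack: [0, 1]
BINARY_OP * → 0 * 1 = 0. Stack: [0]
STORE_FAST k → k=0. Stack: []
LOAD_FAST_LOAD_FAST a,k → push 1,0. Stack: [1, 0]
COMPARE_OP bool(>=) → 1 vs 0 = True. Stack: [True]
POP_JUMP_IF_FALSE → pop True; no jump. Stack: []
LOAD_FAST p → push 0. Stack: [0]
LOAD_CONST → push 9. Stack: [0, 9]
BINARY_OP ^ → 0 ^ 9 = 9. Stack: [9]
LOAD_CONST → push 9. Stack: [9, 9]
BINARY_OP - → 9 - 9 = 0. Stack: [0]
STORE_FAST r → r=0. Stack: []
LOAD_FAST_LOAD_FAST a,p → push 1,0. Stack: [1, 0]
BINARY_OP * → 1 * 0 = 0. Stack: [0]
STORE_FAST y → y=0. Stack: []
LOAD_CONST → push 10. Stack: [10]
LOAD_FAST k → push 0. Stack: [10, 0]
BINARY_OP + → 10 + 0 = 10. Stack: [10]
STORE_FAST w → w=10. Stack: []
LOAD_FAST y → push 0. Stack: [0]
RETURN_VALUE → return 0.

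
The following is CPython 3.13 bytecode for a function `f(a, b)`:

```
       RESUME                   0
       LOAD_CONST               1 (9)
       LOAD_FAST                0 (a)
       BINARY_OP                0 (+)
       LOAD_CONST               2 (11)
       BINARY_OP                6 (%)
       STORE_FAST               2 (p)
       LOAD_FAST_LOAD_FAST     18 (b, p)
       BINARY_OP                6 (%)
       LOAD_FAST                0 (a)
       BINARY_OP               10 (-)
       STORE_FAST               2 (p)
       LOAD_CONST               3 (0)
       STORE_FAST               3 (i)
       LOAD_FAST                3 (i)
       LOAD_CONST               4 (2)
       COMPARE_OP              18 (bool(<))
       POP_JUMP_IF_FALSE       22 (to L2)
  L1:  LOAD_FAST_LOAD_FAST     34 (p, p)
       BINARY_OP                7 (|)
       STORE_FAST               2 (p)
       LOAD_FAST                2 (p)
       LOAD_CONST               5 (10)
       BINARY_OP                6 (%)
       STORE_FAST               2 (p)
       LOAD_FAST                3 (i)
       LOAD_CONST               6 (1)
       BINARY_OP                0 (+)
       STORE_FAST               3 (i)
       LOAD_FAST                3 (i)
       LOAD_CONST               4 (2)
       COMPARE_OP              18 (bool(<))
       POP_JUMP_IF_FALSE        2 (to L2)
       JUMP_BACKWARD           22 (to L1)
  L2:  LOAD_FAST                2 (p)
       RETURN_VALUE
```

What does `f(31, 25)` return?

3

LOAD_CONST → push 9. Stack: [9]
LOAD_FAST a → push 31. Stack: [9, 31]
BINARY_OP + → 9 + 31 = 40. Stack: [40]
LOAD_CONST → push 11. Stack: [40, 11]
BINARY_OP % → 40 % 11 = 7. Stack: [7]
STORE_FAST p → p=7. Stack: []
LOAD_FAST_LOAD_FAST b,p → push 25,7. Stack: [25, 7]
BINARY_OP % → 25 % 7 = 4. Stack: [4]
LOAD_FAST a → push 31. Stack: [4, 31]
BINARY_OP - → 4 - 31 = -27. Stack: [-27]
STORE_FAST p → p=-27. Stack: []
LOAD_CONST → push 0. Stack: [0]
STORE_FAST i → i=0. Stack: []
LOAD_FAST i → push 0. Stack: [0]
LOAD_CONST → push 2. Stack: [0, 2]
COMPARE_OP bool(<) → 0 vs 2 = True. Stack: [True]
POP_JUMP_IF_FALSE → pop True; no jump. Stack: []
LOAD_FAST_LOAD_FAST p,p → push -27,-27. Stack: [-27, -27]
BINARY_OP | → -27 | -27 = -27. Stack: [-27]
STORE_FAST p → p=-27. Stack: []
LOAD_FAST p → push -27. Stack: [-27]
LOAD_CONST → push 10. Stack: [-27, 10]
BINARY_OP % → -27 % 10 = 3. Stack: [3]
STORE_FAST p → p=3. Stack: []
LOAD_FAST i → push 0. Stack: [0]
LOAD_CONST → push 1. Stack: [0, 1]
BINARY_OP + → 0 + 1 = 1. Stack: [1]
STORE_FAST i → i=1. Stack: []
LOAD_FAST i → push 1. Stack: [1]
LOAD_CONST → push 2. Stack: [1, 2]
COMPARE_OP bool(<) → 1 vs 2 = True. Stack: [True]
POP_JUMP_IF_FALSE → pop True; no jump. Stack: []
LOAD_FAST_LOAD_FAST p,p → push 3,3. Stack: [3, 3]
BINARY_OP | → 3 | 3 = 3. Stack: [3]
STORE_FAST p → p=3. Stack: []
LOAD_FAST p → push 3. Stack: [3]
LOAD_CONST → push 10. Stack: [3, 10]
BINARY_OP % → 3 % 10 = 3. Stack: [3]
STORE_FAST p → p=3. Stack: []
LOAD_FAST i → push 1. Stack: [1]
LOAD_CONST → push 1. Stack: [1, 1]
BINARY_OP + → 1 + 1 = 2. Stack: [2]
STORE_FAST i → i=2. Stack: []
LOAD_FAST i → push 2. Stack: [2]
LOAD_CONST → push 2. Stack: [2, 2]
COMPARE_OP bool(<) → 2 vs 2 = False. Stack: [False]
POP_JUMP_IF_FALSE → pop False; jump. Stack: []
LOAD_FAST p → push 3. Stack: [3]
RETURN_VALUE → return 3.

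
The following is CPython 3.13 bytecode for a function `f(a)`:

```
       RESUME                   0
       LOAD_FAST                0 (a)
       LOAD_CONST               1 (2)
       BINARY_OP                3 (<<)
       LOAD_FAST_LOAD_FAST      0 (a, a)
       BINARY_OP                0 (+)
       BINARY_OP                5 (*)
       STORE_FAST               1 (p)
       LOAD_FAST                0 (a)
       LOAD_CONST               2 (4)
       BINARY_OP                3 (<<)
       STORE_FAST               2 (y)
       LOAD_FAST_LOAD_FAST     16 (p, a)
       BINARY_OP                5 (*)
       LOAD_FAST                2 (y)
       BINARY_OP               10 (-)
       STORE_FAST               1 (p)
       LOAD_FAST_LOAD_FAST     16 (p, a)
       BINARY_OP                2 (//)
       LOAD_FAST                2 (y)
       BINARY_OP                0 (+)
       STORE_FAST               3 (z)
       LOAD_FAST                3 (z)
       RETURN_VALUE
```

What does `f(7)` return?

488

LOAD_FAST a → push 7. Stack: [7]
LOAD_CONST → push 2. Stack: [7, 2]
BINARY_OP << → 7 << 2 = 28. Stack: [28]
LOAD_FAST_LOAD_FAST a,a → push 7,7. Stack: [28, 7, 7]
BINARY_OP + → 7 + 7 = 14. Stack: [28, 14]
BINARY_OP * → 28 * 14 = 392. Stack: [392]
STORE_FAST p → p=392. Stack: []
LOAD_FAST a → push 7. Stack: [7]
LOAD_CONST → push 4. Stack: [7, 4]
BINARY_OP << → 7 << 4 = 112. Stack: [112]
STORE_FAST y → y=112. Stack: []
LOAD_FAST_LOAD_FAST p,a → push 392,7. Stack: [392, 7]
BINARY_OP * → 392 * 7 = 2744. Stack: [2744]
LOAD_FAST y → push 112. Stack: [2744, 112]
BINARY_OP - → 2744 - 112 = 2632. Stack: [2632]
STORE_FAST p → p=2632. Stack: []
LOAD_FAST_LOAD_FAST p,a → push 2632,7. Stack: [2632, 7]
BINARY_OP // → 2632 // 7 = 376. Stack: [376]
LOAD_FAST y → push 112. Stack: [376, 112]
BINARY_OP + → 376 + 112 = 488. Stack: [488]
STORE_FAST z → z=488. Stack: []
LOAD_FAST z → push 488. Stack: [488]
RETURN_VALUE → return 488.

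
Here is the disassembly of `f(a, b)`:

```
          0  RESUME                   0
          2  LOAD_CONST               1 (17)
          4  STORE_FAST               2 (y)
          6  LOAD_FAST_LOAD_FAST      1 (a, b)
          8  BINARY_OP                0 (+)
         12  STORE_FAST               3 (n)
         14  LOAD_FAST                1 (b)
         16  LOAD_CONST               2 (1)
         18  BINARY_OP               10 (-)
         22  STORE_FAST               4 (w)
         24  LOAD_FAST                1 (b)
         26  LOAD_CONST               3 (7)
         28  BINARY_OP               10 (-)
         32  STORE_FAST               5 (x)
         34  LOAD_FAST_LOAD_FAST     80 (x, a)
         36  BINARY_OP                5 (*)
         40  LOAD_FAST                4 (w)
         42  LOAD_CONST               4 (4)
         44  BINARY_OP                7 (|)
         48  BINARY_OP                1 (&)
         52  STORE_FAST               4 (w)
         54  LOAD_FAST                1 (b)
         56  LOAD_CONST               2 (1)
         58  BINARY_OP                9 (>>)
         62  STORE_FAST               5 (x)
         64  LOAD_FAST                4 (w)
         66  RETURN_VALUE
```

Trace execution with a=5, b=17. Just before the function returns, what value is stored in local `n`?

LOAD_CONST → push 17. Stack: [17]
STORE_FAST y → y=17. Stack: []
LOAD_FAST_LOAD_FAST a,b → push 5,17. Stack: [5, 17]
BINARY_OP + → 5 + 17 = 22. Stack: [22]
STORE_FAST n → n=22. Stack: []
LOAD_FAST b → push 17. Stack: [17]
LOAD_CONST → push 1. Stack: [17, 1]
BINARY_OP - → 17 - 1 = 16. Stack: [16]
STORE_FAST w → w=16. Stack: []
LOAD_FAST b → push 17. Stack: [17]
LOAD_CONST → push 7. Stack: [17, 7]
BINARY_OP - → 17 - 7 = 10. Stack: [10]
STORE_FAST x → x=10. Stack: []
LOAD_FAST_LOAD_FAST x,a → push 10,5. Stack: [10, 5]
BINARY_OP * → 10 * 5 = 50. Stack: [50]
LOAD_FAST w → push 16. Stack: [50, 16]
LOAD_CONST → push 4. Stack: [50, 16, 4]
BINARY_OP | → 16 | 4 = 20. Stack: [50, 20]
BINARY_OP & → 50 & 20 = 16. Stack: [16]
STORE_FAST w → w=16. Stack: []
LOAD_FAST b → push 17. Stack: [17]
LOAD_CONST → push 1. Stack: [17, 1]
BINARY_OP >> → 17 >> 1 = 8. Stack: [8]
STORE_FAST x → x=8. Stack: []
LOAD_FAST w → push 16. Stack: [16]
RETURN_VALUE → return 16.

22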